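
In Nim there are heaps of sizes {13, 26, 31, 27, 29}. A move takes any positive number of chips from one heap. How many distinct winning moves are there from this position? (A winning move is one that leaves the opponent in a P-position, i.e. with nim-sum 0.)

Compute the nim-sum pairwise:
13 XOR 26 = 23
23 XOR 31 = 8
8 XOR 27 = 19
19 XOR 29 = 14
The overall nim-sum is X = 14. A heap of size p has a winning move iff p XOR X < p (reduce it to p XOR X).
  13: 13 XOR 14 = 3 < 13 — winning move (to 3).
  26: 26 XOR 14 = 20 < 26 — winning move (to 20).
  31: 31 XOR 14 = 17 < 31 — winning move (to 17).
  27: 27 XOR 14 = 21 < 27 — winning move (to 21).
  29: 29 XOR 14 = 19 < 29 — winning move (to 19).
That gives 5 winning moves.

5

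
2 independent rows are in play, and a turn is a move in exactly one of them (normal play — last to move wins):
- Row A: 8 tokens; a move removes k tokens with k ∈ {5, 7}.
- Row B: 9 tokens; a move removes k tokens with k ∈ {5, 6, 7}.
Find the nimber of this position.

For row A, compute g(0), g(1), … with moves {5, 7}:
k:     0  1  2  3  4  5  6  7  8
g(k):  0  0  0  0  0  1  1  1  1
So g(8) = 1.
Grundy values for row B (subtraction set {5, 6, 7}):
g(0) = mex{} = 0
g(1) = mex{} = 0
g(2) = mex{} = 0
g(3) = mex{} = 0
g(4) = mex{} = 0
g(5) = mex{0} = 1
g(6) = mex{0} = 1
g(7) = mex{0} = 1
g(8) = mex{0} = 1
g(9) = mex{0} = 1
So g(9) = 1.
By the Sprague-Grundy theorem, the Grundy value of a sum of independent games is the XOR of the component values.
Combined value = 1 ⊕ 1 = 0.

0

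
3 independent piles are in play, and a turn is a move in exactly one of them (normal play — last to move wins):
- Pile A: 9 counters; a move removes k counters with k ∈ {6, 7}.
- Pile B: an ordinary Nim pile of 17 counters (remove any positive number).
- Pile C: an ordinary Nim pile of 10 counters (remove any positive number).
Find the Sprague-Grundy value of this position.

26

Build the Grundy sequence for pile A with g(k) = mex{g(k−s) : s ∈ {6, 7}, s ≤ k}:
k:     0  1  2  3  4  5  6  7  8  9
g(k):  0  0  0  0  0  0  1  1  1  1
So g(9) = 1.
Pile B is a plain Nim pile of size 17, so its Grundy value is 17.
Pile C is a plain Nim pile of size 10, so its Grundy value is 10.
By the Sprague-Grundy theorem, the Grundy value of a sum of independent games is the XOR of the component values.
Combined value = 1 XOR 17 XOR 10 = 26.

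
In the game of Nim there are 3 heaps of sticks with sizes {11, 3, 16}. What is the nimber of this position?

Nim-sum: 11 ^ 3 ^ 16 = 24.

24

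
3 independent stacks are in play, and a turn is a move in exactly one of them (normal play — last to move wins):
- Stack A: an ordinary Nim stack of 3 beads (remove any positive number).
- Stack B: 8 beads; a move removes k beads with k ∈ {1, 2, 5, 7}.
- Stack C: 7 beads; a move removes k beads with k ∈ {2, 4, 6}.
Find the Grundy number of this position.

2

Stack A is a plain Nim stack of size 3, so its Grundy value is 3.
For stack B, compute g(0), g(1), … with moves {1, 2, 5, 7}:
k:     0  1  2  3  4  5  6  7  8
g(k):  0  1  2  0  1  2  0  1  2
So g(8) = 2.
For stack C, compute g(0), g(1), … with moves {2, 4, 6}:
k:     0  1  2  3  4  5  6  7
g(k):  0  0  1  1  2  2  3  3
So g(7) = 3.
The value of a disjunctive sum is the nim-sum of the parts.
Combined value = 3 XOR 2 XOR 3 = 2.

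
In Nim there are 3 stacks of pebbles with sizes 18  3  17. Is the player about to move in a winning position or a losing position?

Nim-sum: 18 ⊕ 3 ⊕ 17 = 0.
The nim-sum is 0, so this is a P-position: the player to move is in a losing position under optimal play.

Losing position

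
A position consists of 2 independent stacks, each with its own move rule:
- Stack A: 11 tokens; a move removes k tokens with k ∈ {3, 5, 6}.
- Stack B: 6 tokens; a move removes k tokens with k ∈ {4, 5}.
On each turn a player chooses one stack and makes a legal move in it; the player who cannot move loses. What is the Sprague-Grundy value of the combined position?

1

Build the Grundy sequence for stack A with g(k) = mex{g(k−s) : s ∈ {3, 5, 6}, s ≤ k}:
g(0) = mex{} = 0
g(1) = mex{} = 0
g(2) = mex{} = 0
g(3) = mex{0} = 1
g(4) = mex{0} = 1
g(5) = mex{0} = 1
g(6) = mex{0,1} = 2
g(7) = mex{0,1} = 2
g(8) = mex{0,1} = 2
g(9) = mex{1,2} = 0
g(10) = mex{1,2} = 0
g(11) = mex{1,2} = 0
So g(11) = 0.
For stack B, compute g(0), g(1), … with moves {4, 5}:
k:     0  1  2  3  4  5  6
g(k):  0  0  0  0  1  1  1
So g(6) = 1.
By the Sprague-Grundy theorem, the Grundy value of a sum of independent games is the XOR of the component values.
Combined value = 0 XOR 1 = 1.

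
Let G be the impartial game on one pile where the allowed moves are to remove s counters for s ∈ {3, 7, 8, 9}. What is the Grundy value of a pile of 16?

0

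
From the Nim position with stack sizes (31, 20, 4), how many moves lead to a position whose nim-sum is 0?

Compute the nim-sum pairwise:
31 XOR 20 = 11
11 XOR 4 = 15
The overall nim-sum is X = 15. A stack of size p has a winning move iff p XOR X < p (reduce it to p XOR X).
  31: 31 XOR 15 = 16 < 31 — winning move (to 16).
  20: 20 XOR 15 = 27 ≥ 20 — no move.
  4: 4 XOR 15 = 11 ≥ 4 — no move.
That gives 1 winning move.

1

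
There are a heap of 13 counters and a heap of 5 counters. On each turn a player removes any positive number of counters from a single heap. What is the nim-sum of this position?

In binary:
  1101  (13)
  0101  (5)
  ----
  1000  (8)

8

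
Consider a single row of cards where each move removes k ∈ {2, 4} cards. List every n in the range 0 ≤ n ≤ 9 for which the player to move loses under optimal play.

0, 1, 6, 7

Compute g(0), g(1), … for moves {2, 4}:
g(0) = mex{} = 0
g(1) = mex{} = 0
g(2) = mex{0} = 1
g(3) = mex{0} = 1
g(4) = mex{0,1} = 2
g(5) = mex{0,1} = 2
g(6) = mex{1,2} = 0
g(7) = mex{1,2} = 0
g(8) = mex{0,2} = 1
g(9) = mex{0,2} = 1
The P-positions (g = 0) in 0..9 are 0, 1, 6, 7.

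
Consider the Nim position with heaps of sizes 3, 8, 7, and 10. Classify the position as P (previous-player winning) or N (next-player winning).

N-position

Bitwise XOR of the heap sizes:
  0011  (3)
  1000  (8)
  0111  (7)
  1010  (10)
  ----
  0110  (6)
The nim-sum is 6 ≠ 0, so this is an N-position: the player to move can win.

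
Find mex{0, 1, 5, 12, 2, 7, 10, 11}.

The values 0, 1, 2 are all present; 3 is the first non-negative integer missing from the set.

3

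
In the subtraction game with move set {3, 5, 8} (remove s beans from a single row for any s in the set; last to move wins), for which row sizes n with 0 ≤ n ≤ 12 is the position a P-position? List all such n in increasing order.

0, 1, 2, 11, 12

Compute g(0), g(1), … for moves {3, 5, 8}:
k:     0  1  2  3  4  5  6  7  8  9 10 11 12
g(k):  0  0  0  1  1  1  2  2  2  3  3  0  0
The P-positions (g = 0) in 0..12 are 0, 1, 2, 11, 12.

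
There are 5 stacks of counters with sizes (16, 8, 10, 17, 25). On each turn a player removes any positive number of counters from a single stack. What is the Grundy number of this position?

26

Compute the nim-sum pairwise:
16 XOR 8 = 24
24 XOR 10 = 18
18 XOR 17 = 3
3 XOR 25 = 26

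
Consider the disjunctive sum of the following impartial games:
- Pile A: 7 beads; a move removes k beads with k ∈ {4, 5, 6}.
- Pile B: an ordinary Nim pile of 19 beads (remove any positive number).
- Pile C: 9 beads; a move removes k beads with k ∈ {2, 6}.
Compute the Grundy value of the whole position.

Grundy values for pile A (subtraction set {4, 5, 6}):
g(0) = mex{} = 0
g(1) = mex{} = 0
g(2) = mex{} = 0
g(3) = mex{} = 0
g(4) = mex{0} = 1
g(5) = mex{0} = 1
g(6) = mex{0} = 1
g(7) = mex{0} = 1
So g(7) = 1.
Pile B is a plain Nim pile of size 19, so its Grundy value is 19.
Build the Grundy sequence for pile C with g(k) = mex{g(k−s) : s ∈ {2, 6}, s ≤ k}:
g(0) = mex{} = 0
g(1) = mex{} = 0
g(2) = mex{0} = 1
g(3) = mex{0} = 1
g(4) = mex{1} = 0
g(5) = mex{1} = 0
g(6) = mex{0} = 1
g(7) = mex{0} = 1
g(8) = mex{1} = 0
g(9) = mex{1} = 0
So g(9) = 0.
The value of a disjunctive sum is the nim-sum of the parts.
Combined value = 1 XOR 19 XOR 0 = 18.

18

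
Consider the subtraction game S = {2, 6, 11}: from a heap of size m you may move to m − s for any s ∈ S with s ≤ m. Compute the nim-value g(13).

0

Compute g(0), g(1), … for moves {2, 6, 11}:
g(0) = mex{} = 0
g(1) = mex{} = 0
g(2) = mex{0} = 1
g(3) = mex{0} = 1
g(4) = mex{1} = 0
g(5) = mex{1} = 0
g(6) = mex{0} = 1
g(7) = mex{0} = 1
g(8) = mex{1} = 0
g(9) = mex{1} = 0
g(10) = mex{0} = 1
g(11) = mex{0} = 1
g(12) = mex{0,1} = 2
g(13) = mex{1} = 0
So g(13) = 0.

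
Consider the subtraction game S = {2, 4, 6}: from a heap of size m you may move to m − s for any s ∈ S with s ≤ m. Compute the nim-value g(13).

2

Compute g(0), g(1), … for moves {2, 4, 6}:
g(0) = mex{} = 0
g(1) = mex{} = 0
g(2) = mex{0} = 1
g(3) = mex{0} = 1
g(4) = mex{0,1} = 2
g(5) = mex{0,1} = 2
g(6) = mex{0,1,2} = 3
g(7) = mex{0,1,2} = 3
g(8) = mex{1,2,3} = 0
g(9) = mex{1,2,3} = 0
g(10) = mex{0,2,3} = 1
g(11) = mex{0,2,3} = 1
g(12) = mex{0,1,3} = 2
g(13) = mex{0,1,3} = 2
So g(13) = 2.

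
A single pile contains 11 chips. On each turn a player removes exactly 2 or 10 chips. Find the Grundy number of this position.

1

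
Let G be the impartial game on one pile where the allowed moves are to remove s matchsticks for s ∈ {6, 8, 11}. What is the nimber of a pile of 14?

Compute g(0), g(1), … for moves {6, 8, 11}:
g(0) = mex{} = 0
g(1) = mex{} = 0
g(2) = mex{} = 0
g(3) = mex{} = 0
g(4) = mex{} = 0
g(5) = mex{} = 0
g(6) = mex{0} = 1
g(7) = mex{0} = 1
g(8) = mex{0} = 1
g(9) = mex{0} = 1
g(10) = mex{0} = 1
g(11) = mex{0} = 1
g(12) = mex{0,1} = 2
g(13) = mex{0,1} = 2
g(14) = mex{0,1} = 2
So g(14) = 2.

2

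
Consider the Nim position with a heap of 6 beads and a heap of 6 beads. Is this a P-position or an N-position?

P-position

Write each in binary and XOR column by column:
  110  (6)
  110  (6)
  ---
  000  (0)
The nim-sum is 0, so this is a P-position: the player to move is in a losing position under optimal play.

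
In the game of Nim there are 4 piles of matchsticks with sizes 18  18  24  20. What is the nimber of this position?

12

Bitwise XOR of the heap sizes:
  10010  (18)
  10010  (18)
  11000  (24)
  10100  (20)
  -----
  01100  (12)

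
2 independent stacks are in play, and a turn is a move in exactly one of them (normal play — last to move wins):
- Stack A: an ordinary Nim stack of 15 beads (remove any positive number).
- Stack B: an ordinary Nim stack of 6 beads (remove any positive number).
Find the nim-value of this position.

Stack A is a plain Nim stack of size 15, so its Grundy value is 15.
Stack B is a plain Nim stack of size 6, so its Grundy value is 6.
The value of a disjunctive sum is the nim-sum of the parts.
Combined value = 15 XOR 6 = 9.

9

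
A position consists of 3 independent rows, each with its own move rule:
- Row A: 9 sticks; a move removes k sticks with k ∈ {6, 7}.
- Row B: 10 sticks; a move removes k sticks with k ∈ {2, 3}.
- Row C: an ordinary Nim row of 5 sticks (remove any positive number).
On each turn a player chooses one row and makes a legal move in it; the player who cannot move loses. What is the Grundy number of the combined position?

4

Build the Grundy sequence for row A with g(k) = mex{g(k−s) : s ∈ {6, 7}, s ≤ k}:
k:     0  1  2  3  4  5  6  7  8  9
g(k):  0  0  0  0  0  0  1  1  1  1
So g(9) = 1.
Build the Grundy sequence for row B with g(k) = mex{g(k−s) : s ∈ {2, 3}, s ≤ k}:
g(0) = mex{} = 0
g(1) = mex{} = 0
g(2) = mex{0} = 1
g(3) = mex{0} = 1
g(4) = mex{0,1} = 2
g(5) = mex{1} = 0
g(6) = mex{1,2} = 0
g(7) = mex{0,2} = 1
g(8) = mex{0} = 1
g(9) = mex{0,1} = 2
g(10) = mex{1} = 0
So g(10) = 0.
Row C is a plain Nim row of size 5, so its Grundy value is 5.
The value of a disjunctive sum is the nim-sum of the parts.
Combined value = 1 XOR 0 XOR 5 = 4.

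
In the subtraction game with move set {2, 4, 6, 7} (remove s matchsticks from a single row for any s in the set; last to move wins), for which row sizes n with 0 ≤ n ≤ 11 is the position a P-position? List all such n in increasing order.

Build the Grundy sequence with g(k) = mex{g(k−s) : s ∈ {2, 4, 6, 7}, s ≤ k}:
k:     0  1  2  3  4  5  6  7  8  9 10 11
g(k):  0  0  1  1  2  2  3  3  4  0  0  1
The P-positions (g = 0) in 0..11 are 0, 1, 9, 10.

0, 1, 9, 10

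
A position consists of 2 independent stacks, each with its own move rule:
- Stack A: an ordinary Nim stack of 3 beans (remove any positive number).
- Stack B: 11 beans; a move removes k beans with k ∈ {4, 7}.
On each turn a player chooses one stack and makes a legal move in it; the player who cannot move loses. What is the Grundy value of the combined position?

3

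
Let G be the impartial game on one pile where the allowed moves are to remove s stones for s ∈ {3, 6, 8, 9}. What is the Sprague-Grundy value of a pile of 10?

Compute g(0), g(1), … for moves {3, 6, 8, 9}:
g(0) = mex{} = 0
g(1) = mex{} = 0
g(2) = mex{} = 0
g(3) = mex{0} = 1
g(4) = mex{0} = 1
g(5) = mex{0} = 1
g(6) = mex{0,1} = 2
g(7) = mex{0,1} = 2
g(8) = mex{0,1} = 2
g(9) = mex{0,1,2} = 3
g(10) = mex{0,1,2} = 3
So g(10) = 3.

3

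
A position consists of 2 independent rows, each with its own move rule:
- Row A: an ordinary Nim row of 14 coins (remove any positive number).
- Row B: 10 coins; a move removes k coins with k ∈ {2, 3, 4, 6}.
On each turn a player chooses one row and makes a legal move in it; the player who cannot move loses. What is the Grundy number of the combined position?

Row A is a plain Nim row of size 14, so its Grundy value is 14.
For row B, compute g(0), g(1), … with moves {2, 3, 4, 6}:
g(0) = mex{} = 0
g(1) = mex{} = 0
g(2) = mex{0} = 1
g(3) = mex{0} = 1
g(4) = mex{0,1} = 2
g(5) = mex{0,1} = 2
g(6) = mex{0,1,2} = 3
g(7) = mex{0,1,2} = 3
g(8) = mex{1,2,3} = 0
g(9) = mex{1,2,3} = 0
g(10) = mex{0,2,3} = 1
So g(10) = 1.
The value of a disjunctive sum is the nim-sum of the parts.
Combined value = 14 ⊕ 1 = 15.

15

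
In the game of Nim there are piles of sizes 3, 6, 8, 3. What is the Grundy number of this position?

Nim-sum: 3 XOR 6 XOR 8 XOR 3 = 14.

14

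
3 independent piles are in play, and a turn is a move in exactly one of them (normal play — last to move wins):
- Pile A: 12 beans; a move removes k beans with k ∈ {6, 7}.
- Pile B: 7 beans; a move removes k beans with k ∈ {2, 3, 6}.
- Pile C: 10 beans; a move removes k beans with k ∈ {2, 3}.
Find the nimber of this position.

3

For pile A, compute g(0), g(1), … with moves {6, 7}:
k:     0  1  2  3  4  5  6  7  8  9 10 11 12
g(k):  0  0  0  0  0  0  1  1  1  1  1  1  2
So g(12) = 2.
Build the Grundy sequence for pile B with g(k) = mex{g(k−s) : s ∈ {2, 3, 6}, s ≤ k}:
g(0) = mex{} = 0
g(1) = mex{} = 0
g(2) = mex{0} = 1
g(3) = mex{0} = 1
g(4) = mex{0,1} = 2
g(5) = mex{1} = 0
g(6) = mex{0,1,2} = 3
g(7) = mex{0,2} = 1
So g(7) = 1.
For pile C, compute g(0), g(1), … with moves {2, 3}:
k:     0  1  2  3  4  5  6  7  8  9 10
g(k):  0  0  1  1  2  0  0  1  1  2  0
So g(10) = 0.
The value of a disjunctive sum is the nim-sum of the parts.
Combined value = 2 ⊕ 1 ⊕ 0 = 3.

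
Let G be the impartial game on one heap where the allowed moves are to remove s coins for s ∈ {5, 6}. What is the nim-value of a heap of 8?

Build the Grundy sequence with g(k) = mex{g(k−s) : s ∈ {5, 6}, s ≤ k}:
g(0) = mex{} = 0
g(1) = mex{} = 0
g(2) = mex{} = 0
g(3) = mex{} = 0
g(4) = mex{} = 0
g(5) = mex{0} = 1
g(6) = mex{0} = 1
g(7) = mex{0} = 1
g(8) = mex{0} = 1
So g(8) = 1.

1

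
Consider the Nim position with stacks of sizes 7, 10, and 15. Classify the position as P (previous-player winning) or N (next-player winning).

N-position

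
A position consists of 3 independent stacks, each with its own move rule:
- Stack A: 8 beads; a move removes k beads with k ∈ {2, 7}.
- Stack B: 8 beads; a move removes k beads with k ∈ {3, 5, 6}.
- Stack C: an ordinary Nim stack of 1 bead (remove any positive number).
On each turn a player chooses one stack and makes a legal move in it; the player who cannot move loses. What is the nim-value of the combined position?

1

Build the Grundy sequence for stack A with g(k) = mex{g(k−s) : s ∈ {2, 7}, s ≤ k}:
g(0) = mex{} = 0
g(1) = mex{} = 0
g(2) = mex{0} = 1
g(3) = mex{0} = 1
g(4) = mex{1} = 0
g(5) = mex{1} = 0
g(6) = mex{0} = 1
g(7) = mex{0} = 1
g(8) = mex{0,1} = 2
So g(8) = 2.
For stack B, compute g(0), g(1), … with moves {3, 5, 6}:
k:     0  1  2  3  4  5  6  7  8
g(k):  0  0  0  1  1  1  2  2  2
So g(8) = 2.
Stack C is a plain Nim stack of size 1, so its Grundy value is 1.
By the Sprague-Grundy theorem, the Grundy value of a sum of independent games is the XOR of the component values.
Combined value = 2 ⊕ 2 ⊕ 1 = 1.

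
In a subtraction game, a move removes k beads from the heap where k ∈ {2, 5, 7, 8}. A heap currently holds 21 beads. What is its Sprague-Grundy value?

Compute g(0), g(1), … for moves {2, 5, 7, 8}:
k:     0  1  2  3  4  5  6  7  8  9 10 11 12 13 14 15 16 17 18 19 20 21
g(k):  0  0  1  1  0  2  1  3  2  2  0  3  1  0  0  1  1  3  2  2  3  3
So g(21) = 3.

3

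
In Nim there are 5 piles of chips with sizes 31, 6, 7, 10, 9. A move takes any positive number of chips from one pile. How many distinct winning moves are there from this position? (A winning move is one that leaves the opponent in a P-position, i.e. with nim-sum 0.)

Bitwise XOR of the heap sizes:
  11111  (31)
  00110  (6)
  00111  (7)
  01010  (10)
  01001  (9)
  -----
  11101  (29)
The overall nim-sum is X = 29. A pile of size p has a winning move iff p XOR X < p (reduce it to p XOR X).
  31: 31 XOR 29 = 2 < 31 — winning move (to 2).
  6: 6 XOR 29 = 27 ≥ 6 — no move.
  7: 7 XOR 29 = 26 ≥ 7 — no move.
  10: 10 XOR 29 = 23 ≥ 10 — no move.
  9: 9 XOR 29 = 20 ≥ 9 — no move.
That gives 1 winning move.

1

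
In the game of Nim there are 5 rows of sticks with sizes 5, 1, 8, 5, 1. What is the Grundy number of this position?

Compute the nim-sum pairwise:
5 XOR 1 = 4
4 XOR 8 = 12
12 XOR 5 = 9
9 XOR 1 = 8

8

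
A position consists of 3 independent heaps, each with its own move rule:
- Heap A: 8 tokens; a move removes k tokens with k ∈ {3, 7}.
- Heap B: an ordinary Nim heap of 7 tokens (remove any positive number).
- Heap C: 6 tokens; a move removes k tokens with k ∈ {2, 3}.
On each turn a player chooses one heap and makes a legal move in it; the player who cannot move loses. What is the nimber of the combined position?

5

For heap A, compute g(0), g(1), … with moves {3, 7}:
k:     0  1  2  3  4  5  6  7  8
g(k):  0  0  0  1  1  1  0  2  2
So g(8) = 2.
Heap B is a plain Nim heap of size 7, so its Grundy value is 7.
Grundy values for heap C (subtraction set {2, 3}):
k:     0  1  2  3  4  5  6
g(k):  0  0  1  1  2  0  0
So g(6) = 0.
By the Sprague-Grundy theorem, the Grundy value of a sum of independent games is the XOR of the component values.
Combined value = 2 XOR 7 XOR 0 = 5.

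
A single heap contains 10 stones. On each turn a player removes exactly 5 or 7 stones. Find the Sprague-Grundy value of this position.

2

Compute g(0), g(1), … for moves {5, 7}:
k:     0  1  2  3  4  5  6  7  8  9 10
g(k):  0  0  0  0  0  1  1  1  1  1  2
So g(10) = 2.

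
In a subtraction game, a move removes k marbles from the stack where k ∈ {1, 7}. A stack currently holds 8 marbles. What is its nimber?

Grundy values for subtraction set {1, 7}:
k:     0  1  2  3  4  5  6  7  8
g(k):  0  1  0  1  0  1  0  1  0
So g(8) = 0.

0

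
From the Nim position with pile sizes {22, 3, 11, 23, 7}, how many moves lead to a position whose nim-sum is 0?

1

Compute the nim-sum pairwise:
22 ^ 3 = 21
21 ^ 11 = 30
30 ^ 23 = 9
9 ^ 7 = 14
The overall nim-sum is X = 14. A pile of size p has a winning move iff p XOR X < p (reduce it to p XOR X).
  22: 22 XOR 14 = 24 ≥ 22 — no move.
  3: 3 XOR 14 = 13 ≥ 3 — no move.
  11: 11 XOR 14 = 5 < 11 — winning move (to 5).
  23: 23 XOR 14 = 25 ≥ 23 — no move.
  7: 7 XOR 14 = 9 ≥ 7 — no move.
That gives 1 winning move.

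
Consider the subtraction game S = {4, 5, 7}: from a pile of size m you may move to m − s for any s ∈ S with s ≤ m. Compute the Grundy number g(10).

2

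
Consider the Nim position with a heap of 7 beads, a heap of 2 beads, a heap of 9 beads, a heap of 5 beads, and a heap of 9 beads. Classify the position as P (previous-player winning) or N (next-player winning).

Compute the nim-sum pairwise:
7 ⊕ 2 = 5
5 ⊕ 9 = 12
12 ⊕ 5 = 9
9 ⊕ 9 = 0
The nim-sum is 0, so this is a P-position: the player to move is in a losing position under optimal play.

P-position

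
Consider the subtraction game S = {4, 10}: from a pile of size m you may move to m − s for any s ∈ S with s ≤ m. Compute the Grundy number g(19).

1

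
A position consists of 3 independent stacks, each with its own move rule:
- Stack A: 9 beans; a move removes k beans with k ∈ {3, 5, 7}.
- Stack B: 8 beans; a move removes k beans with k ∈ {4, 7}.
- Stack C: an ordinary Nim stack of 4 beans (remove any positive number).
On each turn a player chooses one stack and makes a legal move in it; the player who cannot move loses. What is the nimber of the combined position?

Build the Grundy sequence for stack A with g(k) = mex{g(k−s) : s ∈ {3, 5, 7}, s ≤ k}:
g(0) = mex{} = 0
g(1) = mex{} = 0
g(2) = mex{} = 0
g(3) = mex{0} = 1
g(4) = mex{0} = 1
g(5) = mex{0} = 1
g(6) = mex{0,1} = 2
g(7) = mex{0,1} = 2
g(8) = mex{0,1} = 2
g(9) = mex{0,1,2} = 3
So g(9) = 3.
Grundy values for stack B (subtraction set {4, 7}):
g(0) = mex{} = 0
g(1) = mex{} = 0
g(2) = mex{} = 0
g(3) = mex{} = 0
g(4) = mex{0} = 1
g(5) = mex{0} = 1
g(6) = mex{0} = 1
g(7) = mex{0} = 1
g(8) = mex{0,1} = 2
So g(8) = 2.
Stack C is a plain Nim stack of size 4, so its Grundy value is 4.
The value of a disjunctive sum is the nim-sum of the parts.
Combined value = 3 ⊕ 2 ⊕ 4 = 5.

5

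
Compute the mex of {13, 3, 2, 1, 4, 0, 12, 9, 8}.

The values 0, 1, 2, 3, 4 are all present; 5 is the first non-negative integer missing from the set.

5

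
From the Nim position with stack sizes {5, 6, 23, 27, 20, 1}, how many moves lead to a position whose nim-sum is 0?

3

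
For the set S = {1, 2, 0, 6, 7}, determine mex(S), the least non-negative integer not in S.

3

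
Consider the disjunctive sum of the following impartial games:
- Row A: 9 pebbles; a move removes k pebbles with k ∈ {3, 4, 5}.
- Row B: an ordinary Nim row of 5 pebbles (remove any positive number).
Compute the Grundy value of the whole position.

Build the Grundy sequence for row A with g(k) = mex{g(k−s) : s ∈ {3, 4, 5}, s ≤ k}:
g(0) = mex{} = 0
g(1) = mex{} = 0
g(2) = mex{} = 0
g(3) = mex{0} = 1
g(4) = mex{0} = 1
g(5) = mex{0} = 1
g(6) = mex{0,1} = 2
g(7) = mex{0,1} = 2
g(8) = mex{1} = 0
g(9) = mex{1,2} = 0
So g(9) = 0.
Row B is a plain Nim row of size 5, so its Grundy value is 5.
The value of a disjunctive sum is the nim-sum of the parts.
Combined value = 0 XOR 5 = 5.

5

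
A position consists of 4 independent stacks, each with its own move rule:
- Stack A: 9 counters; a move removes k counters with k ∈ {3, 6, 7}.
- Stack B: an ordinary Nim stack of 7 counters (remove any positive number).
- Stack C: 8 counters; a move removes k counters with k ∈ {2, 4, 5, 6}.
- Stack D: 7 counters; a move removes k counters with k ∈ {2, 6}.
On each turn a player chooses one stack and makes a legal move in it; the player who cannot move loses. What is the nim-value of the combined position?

5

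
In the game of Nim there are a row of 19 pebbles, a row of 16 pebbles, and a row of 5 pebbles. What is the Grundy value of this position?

6

Write each in binary and XOR column by column:
  10011  (19)
  10000  (16)
  00101  (5)
  -----
  00110  (6)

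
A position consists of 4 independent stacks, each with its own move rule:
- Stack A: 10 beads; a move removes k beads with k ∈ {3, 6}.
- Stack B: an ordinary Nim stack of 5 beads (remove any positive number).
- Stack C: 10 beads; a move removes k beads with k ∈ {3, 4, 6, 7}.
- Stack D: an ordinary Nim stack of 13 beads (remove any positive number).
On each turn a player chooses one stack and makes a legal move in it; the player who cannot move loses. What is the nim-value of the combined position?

8

Build the Grundy sequence for stack A with g(k) = mex{g(k−s) : s ∈ {3, 6}, s ≤ k}:
k:     0  1  2  3  4  5  6  7  8  9 10
g(k):  0  0  0  1  1  1  2  2  2  0  0
So g(10) = 0.
Stack B is a plain Nim stack of size 5, so its Grundy value is 5.
Grundy values for stack C (subtraction set {3, 4, 6, 7}):
g(0) = mex{} = 0
g(1) = mex{} = 0
g(2) = mex{} = 0
g(3) = mex{0} = 1
g(4) = mex{0} = 1
g(5) = mex{0} = 1
g(6) = mex{0,1} = 2
g(7) = mex{0,1} = 2
g(8) = mex{0,1} = 2
g(9) = mex{0,1,2} = 3
g(10) = mex{1,2} = 0
So g(10) = 0.
Stack D is a plain Nim stack of size 13, so its Grundy value is 13.
By the Sprague-Grundy theorem, the Grundy value of a sum of independent games is the XOR of the component values.
Combined value = 0 ⊕ 5 ⊕ 0 ⊕ 13 = 8.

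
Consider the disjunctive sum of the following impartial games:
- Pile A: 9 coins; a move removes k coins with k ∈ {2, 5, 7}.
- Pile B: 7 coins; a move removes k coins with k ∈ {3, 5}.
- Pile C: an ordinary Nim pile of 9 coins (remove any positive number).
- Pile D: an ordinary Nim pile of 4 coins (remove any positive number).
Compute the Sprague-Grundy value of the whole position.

Build the Grundy sequence for pile A with g(k) = mex{g(k−s) : s ∈ {2, 5, 7}, s ≤ k}:
k:     0  1  2  3  4  5  6  7  8  9
g(k):  0  0  1  1  0  2  1  3  2  2
So g(9) = 2.
For pile B, compute g(0), g(1), … with moves {3, 5}:
k:     0  1  2  3  4  5  6  7
g(k):  0  0  0  1  1  1  2  2
So g(7) = 2.
Pile C is a plain Nim pile of size 9, so its Grundy value is 9.
Pile D is a plain Nim pile of size 4, so its Grundy value is 4.
The value of a disjunctive sum is the nim-sum of the parts.
Combined value = 2 ⊕ 2 ⊕ 9 ⊕ 4 = 13.

13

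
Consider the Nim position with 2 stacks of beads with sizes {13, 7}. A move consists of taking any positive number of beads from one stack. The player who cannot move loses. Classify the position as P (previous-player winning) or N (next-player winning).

N-position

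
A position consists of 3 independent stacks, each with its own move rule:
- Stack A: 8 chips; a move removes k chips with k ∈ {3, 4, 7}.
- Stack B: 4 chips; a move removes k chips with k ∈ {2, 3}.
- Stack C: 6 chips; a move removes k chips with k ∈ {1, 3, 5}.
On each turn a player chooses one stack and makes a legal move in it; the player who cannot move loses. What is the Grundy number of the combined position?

For stack A, compute g(0), g(1), … with moves {3, 4, 7}:
g(0) = mex{} = 0
g(1) = mex{} = 0
g(2) = mex{} = 0
g(3) = mex{0} = 1
g(4) = mex{0} = 1
g(5) = mex{0} = 1
g(6) = mex{0,1} = 2
g(7) = mex{0,1} = 2
g(8) = mex{0,1} = 2
So g(8) = 2.
Grundy values for stack B (subtraction set {2, 3}):
g(0) = mex{} = 0
g(1) = mex{} = 0
g(2) = mex{0} = 1
g(3) = mex{0} = 1
g(4) = mex{0,1} = 2
So g(4) = 2.
For stack C, compute g(0), g(1), … with moves {1, 3, 5}:
k:     0  1  2  3  4  5  6
g(k):  0  1  0  1  0  1  0
So g(6) = 0.
By the Sprague-Grundy theorem, the Grundy value of a sum of independent games is the XOR of the component values.
Combined value = 2 XOR 2 XOR 0 = 0.

0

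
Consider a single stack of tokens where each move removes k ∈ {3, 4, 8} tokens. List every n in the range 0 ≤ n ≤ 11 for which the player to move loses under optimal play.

0, 1, 2, 7

Grundy values for subtraction set {3, 4, 8}:
g(0) = mex{} = 0
g(1) = mex{} = 0
g(2) = mex{} = 0
g(3) = mex{0} = 1
g(4) = mex{0} = 1
g(5) = mex{0} = 1
g(6) = mex{0,1} = 2
g(7) = mex{1} = 0
g(8) = mex{0,1} = 2
g(9) = mex{0,1,2} = 3
g(10) = mex{0,2} = 1
g(11) = mex{0,1,2} = 3
The P-positions (g = 0) in 0..11 are 0, 1, 2, 7.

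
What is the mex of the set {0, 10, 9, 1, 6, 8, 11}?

2

The values 0, 1 are all present; 2 is the first non-negative integer missing from the set.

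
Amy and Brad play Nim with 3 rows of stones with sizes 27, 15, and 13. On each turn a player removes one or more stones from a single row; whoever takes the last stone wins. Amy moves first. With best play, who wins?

Amy wins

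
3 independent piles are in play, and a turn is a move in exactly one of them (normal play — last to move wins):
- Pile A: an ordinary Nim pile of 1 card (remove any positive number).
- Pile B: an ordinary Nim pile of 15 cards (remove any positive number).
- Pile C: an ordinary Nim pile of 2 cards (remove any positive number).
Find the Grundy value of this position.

12

Pile A is a plain Nim pile of size 1, so its Grundy value is 1.
Pile B is a plain Nim pile of size 15, so its Grundy value is 15.
Pile C is a plain Nim pile of size 2, so its Grundy value is 2.
By the Sprague-Grundy theorem, the Grundy value of a sum of independent games is the XOR of the component values.
Combined value = 1 ⊕ 15 ⊕ 2 = 12.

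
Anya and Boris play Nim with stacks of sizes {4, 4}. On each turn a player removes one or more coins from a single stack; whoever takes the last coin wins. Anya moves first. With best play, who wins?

Boris wins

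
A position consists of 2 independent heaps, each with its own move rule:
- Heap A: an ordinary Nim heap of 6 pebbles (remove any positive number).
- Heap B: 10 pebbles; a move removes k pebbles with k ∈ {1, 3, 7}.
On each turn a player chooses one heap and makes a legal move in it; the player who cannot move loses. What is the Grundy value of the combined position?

Heap A is a plain Nim heap of size 6, so its Grundy value is 6.
For heap B, compute g(0), g(1), … with moves {1, 3, 7}:
k:     0  1  2  3  4  5  6  7  8  9 10
g(k):  0  1  0  1  0  1  0  1  0  1  0
So g(10) = 0.
By the Sprague-Grundy theorem, the Grundy value of a sum of independent games is the XOR of the component values.
Combined value = 6 ⊕ 0 = 6.

6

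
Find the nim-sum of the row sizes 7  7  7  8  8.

7

Compute the nim-sum pairwise:
7 ⊕ 7 = 0
0 ⊕ 7 = 7
7 ⊕ 8 = 15
15 ⊕ 8 = 7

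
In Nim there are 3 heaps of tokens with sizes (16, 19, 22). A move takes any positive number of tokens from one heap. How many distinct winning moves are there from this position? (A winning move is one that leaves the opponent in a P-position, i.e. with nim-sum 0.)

Nim-sum: 16 ^ 19 ^ 22 = 21.
The overall nim-sum is X = 21. A heap of size p has a winning move iff p XOR X < p (reduce it to p XOR X).
  16: 16 XOR 21 = 5 < 16 — winning move (to 5).
  19: 19 XOR 21 = 6 < 19 — winning move (to 6).
  22: 22 XOR 21 = 3 < 22 — winning move (to 3).
That gives 3 winning moves.

3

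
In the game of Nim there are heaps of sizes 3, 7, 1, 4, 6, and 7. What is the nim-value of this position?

In binary:
  011  (3)
  111  (7)
  001  (1)
  100  (4)
  110  (6)
  111  (7)
  ---
  000  (0)

0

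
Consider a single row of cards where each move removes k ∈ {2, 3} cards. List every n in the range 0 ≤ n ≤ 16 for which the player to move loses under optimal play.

0, 1, 5, 6, 10, 11, 15, 16

Grundy values for subtraction set {2, 3}:
k:     0  1  2  3  4  5  6  7  8  9 10 11 12 13 14 15 16
g(k):  0  0  1  1  2  0  0  1  1  2  0  0  1  1  2  0  0
The P-positions (g = 0) in 0..16 are 0, 1, 5, 6, 10, 11, 15, 16.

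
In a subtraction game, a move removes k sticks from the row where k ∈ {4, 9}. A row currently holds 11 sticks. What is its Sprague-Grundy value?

2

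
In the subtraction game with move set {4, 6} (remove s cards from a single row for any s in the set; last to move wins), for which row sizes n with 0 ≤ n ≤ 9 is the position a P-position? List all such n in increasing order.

0, 1, 2, 3

Build the Grundy sequence with g(k) = mex{g(k−s) : s ∈ {4, 6}, s ≤ k}:
g(0) = mex{} = 0
g(1) = mex{} = 0
g(2) = mex{} = 0
g(3) = mex{} = 0
g(4) = mex{0} = 1
g(5) = mex{0} = 1
g(6) = mex{0} = 1
g(7) = mex{0} = 1
g(8) = mex{0,1} = 2
g(9) = mex{0,1} = 2
The P-positions (g = 0) in 0..9 are 0, 1, 2, 3.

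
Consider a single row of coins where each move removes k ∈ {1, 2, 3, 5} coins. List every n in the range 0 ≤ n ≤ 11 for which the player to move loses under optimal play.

0, 4, 8

Build the Grundy sequence with g(k) = mex{g(k−s) : s ∈ {1, 2, 3, 5}, s ≤ k}:
g(0) = mex{} = 0
g(1) = mex{0} = 1
g(2) = mex{0,1} = 2
g(3) = mex{0,1,2} = 3
g(4) = mex{1,2,3} = 0
g(5) = mex{0,2,3} = 1
g(6) = mex{0,1,3} = 2
g(7) = mex{0,1,2} = 3
g(8) = mex{1,2,3} = 0
g(9) = mex{0,2,3} = 1
g(10) = mex{0,1,3} = 2
g(11) = mex{0,1,2} = 3
The P-positions (g = 0) in 0..11 are 0, 4, 8.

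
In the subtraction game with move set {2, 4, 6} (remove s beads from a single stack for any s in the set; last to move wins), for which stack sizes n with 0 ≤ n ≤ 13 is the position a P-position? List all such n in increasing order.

0, 1, 8, 9

Grundy values for subtraction set {2, 4, 6}:
g(0) = mex{} = 0
g(1) = mex{} = 0
g(2) = mex{0} = 1
g(3) = mex{0} = 1
g(4) = mex{0,1} = 2
g(5) = mex{0,1} = 2
g(6) = mex{0,1,2} = 3
g(7) = mex{0,1,2} = 3
g(8) = mex{1,2,3} = 0
g(9) = mex{1,2,3} = 0
g(10) = mex{0,2,3} = 1
g(11) = mex{0,2,3} = 1
g(12) = mex{0,1,3} = 2
g(13) = mex{0,1,3} = 2
The P-positions (g = 0) in 0..13 are 0, 1, 8, 9.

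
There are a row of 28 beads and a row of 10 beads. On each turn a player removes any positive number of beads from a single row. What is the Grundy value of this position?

22

Nim-sum: 28 XOR 10 = 22.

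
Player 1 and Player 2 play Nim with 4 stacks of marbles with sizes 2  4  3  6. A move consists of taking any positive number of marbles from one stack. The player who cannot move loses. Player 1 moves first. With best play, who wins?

Write each in binary and XOR column by column:
  010  (2)
  100  (4)
  011  (3)
  110  (6)
  ---
  011  (3)
The nim-sum is 3 ≠ 0, so this is an N-position: the player to move can win; Player 1 has a winning move.

Player 1 wins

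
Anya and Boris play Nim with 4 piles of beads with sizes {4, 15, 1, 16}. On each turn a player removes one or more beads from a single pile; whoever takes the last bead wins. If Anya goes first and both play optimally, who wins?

Anya wins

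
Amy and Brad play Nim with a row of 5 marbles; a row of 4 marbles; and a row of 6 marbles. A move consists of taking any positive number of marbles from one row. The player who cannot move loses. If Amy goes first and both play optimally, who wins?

Compute the nim-sum pairwise:
5 ^ 4 = 1
1 ^ 6 = 7
The nim-sum is 7 ≠ 0, so this is an N-position: the player to move can win; Amy has a winning move.

Amy wins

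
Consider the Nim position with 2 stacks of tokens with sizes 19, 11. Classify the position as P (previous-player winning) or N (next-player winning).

N-position

Write each in binary and XOR column by column:
  10011  (19)
  01011  (11)
  -----
  11000  (24)
The nim-sum is 24 ≠ 0, so this is an N-position: the player to move can win.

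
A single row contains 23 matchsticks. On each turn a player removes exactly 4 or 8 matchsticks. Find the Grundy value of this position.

2

Build the Grundy sequence with g(k) = mex{g(k−s) : s ∈ {4, 8}, s ≤ k}:
k:     0  1  2  3  4  5  6  7  8  9 10 11 12 13 14 15 16 17 18 19 20 21 22 23
g(k):  0  0  0  0  1  1  1  1  2  2  2  2  0  0  0  0  1  1  1  1  2  2  2  2
So g(23) = 2.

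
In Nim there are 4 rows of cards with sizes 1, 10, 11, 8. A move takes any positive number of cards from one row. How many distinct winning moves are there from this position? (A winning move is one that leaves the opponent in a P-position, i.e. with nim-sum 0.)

3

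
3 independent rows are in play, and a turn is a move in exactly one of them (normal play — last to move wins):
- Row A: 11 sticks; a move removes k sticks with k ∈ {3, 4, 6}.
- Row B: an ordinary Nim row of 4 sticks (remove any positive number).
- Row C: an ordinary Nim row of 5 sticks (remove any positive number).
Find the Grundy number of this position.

Grundy values for row A (subtraction set {3, 4, 6}):
k:     0  1  2  3  4  5  6  7  8  9 10 11
g(k):  0  0  0  1  1  1  2  2  2  0  0  0
So g(11) = 0.
Row B is a plain Nim row of size 4, so its Grundy value is 4.
Row C is a plain Nim row of size 5, so its Grundy value is 5.
By the Sprague-Grundy theorem, the Grundy value of a sum of independent games is the XOR of the component values.
Combined value = 0 XOR 4 XOR 5 = 1.

1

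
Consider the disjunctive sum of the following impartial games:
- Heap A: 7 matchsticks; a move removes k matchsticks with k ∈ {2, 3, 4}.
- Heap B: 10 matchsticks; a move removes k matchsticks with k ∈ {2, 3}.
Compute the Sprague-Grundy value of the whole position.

0

Grundy values for heap A (subtraction set {2, 3, 4}):
k:     0  1  2  3  4  5  6  7
g(k):  0  0  1  1  2  2  0  0
So g(7) = 0.
For heap B, compute g(0), g(1), … with moves {2, 3}:
g(0) = mex{} = 0
g(1) = mex{} = 0
g(2) = mex{0} = 1
g(3) = mex{0} = 1
g(4) = mex{0,1} = 2
g(5) = mex{1} = 0
g(6) = mex{1,2} = 0
g(7) = mex{0,2} = 1
g(8) = mex{0} = 1
g(9) = mex{0,1} = 2
g(10) = mex{1} = 0
So g(10) = 0.
By the Sprague-Grundy theorem, the Grundy value of a sum of independent games is the XOR of the component values.
Combined value = 0 XOR 0 = 0.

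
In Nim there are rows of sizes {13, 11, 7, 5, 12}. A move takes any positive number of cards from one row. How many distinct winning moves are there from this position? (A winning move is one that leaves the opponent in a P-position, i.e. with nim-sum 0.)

3

In binary:
  1101  (13)
  1011  (11)
  0111  (7)
  0101  (5)
  1100  (12)
  ----
  1000  (8)
The overall nim-sum is X = 8. A row of size p has a winning move iff p XOR X < p (reduce it to p XOR X).
  13: 13 XOR 8 = 5 < 13 — winning move (to 5).
  11: 11 XOR 8 = 3 < 11 — winning move (to 3).
  7: 7 XOR 8 = 15 ≥ 7 — no move.
  5: 5 XOR 8 = 13 ≥ 5 — no move.
  12: 12 XOR 8 = 4 < 12 — winning move (to 4).
That gives 3 winning moves.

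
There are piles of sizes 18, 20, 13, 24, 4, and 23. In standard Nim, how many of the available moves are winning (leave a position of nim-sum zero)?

Write each in binary and XOR column by column:
  10010  (18)
  10100  (20)
  01101  (13)
  11000  (24)
  00100  (4)
  10111  (23)
  -----
  00000  (0)
The nim-sum is already 0, so every move leaves a nonzero nim-sum — there are no winning moves.

0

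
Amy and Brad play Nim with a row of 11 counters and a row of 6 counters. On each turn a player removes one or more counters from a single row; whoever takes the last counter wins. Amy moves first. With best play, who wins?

In binary:
  1011  (11)
  0110  (6)
  ----
  1101  (13)
The nim-sum is 13 ≠ 0, so this is an N-position: the player to move can win; Amy has a winning move.

Amy wins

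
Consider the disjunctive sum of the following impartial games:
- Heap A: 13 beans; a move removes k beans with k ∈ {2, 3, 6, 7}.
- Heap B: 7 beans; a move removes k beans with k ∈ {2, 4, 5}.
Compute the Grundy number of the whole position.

Build the Grundy sequence for heap A with g(k) = mex{g(k−s) : s ∈ {2, 3, 6, 7}, s ≤ k}:
k:     0  1  2  3  4  5  6  7  8  9 10 11 12 13
g(k):  0  0  1  1  2  0  3  1  2  0  0  1  1  2
So g(13) = 2.
Grundy values for heap B (subtraction set {2, 4, 5}):
g(0) = mex{} = 0
g(1) = mex{} = 0
g(2) = mex{0} = 1
g(3) = mex{0} = 1
g(4) = mex{0,1} = 2
g(5) = mex{0,1} = 2
g(6) = mex{0,1,2} = 3
g(7) = mex{1,2} = 0
So g(7) = 0.
By the Sprague-Grundy theorem, the Grundy value of a sum of independent games is the XOR of the component values.
Combined value = 2 ⊕ 0 = 2.

2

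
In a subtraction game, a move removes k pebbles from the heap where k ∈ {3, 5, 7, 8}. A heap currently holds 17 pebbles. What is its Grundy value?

2

Compute g(0), g(1), … for moves {3, 5, 7, 8}:
k:     0  1  2  3  4  5  6  7  8  9 10 11 12 13 14 15 16 17
g(k):  0  0  0  1  1  1  2  2  2  3  3  0  0  0  1  1  1  2
So g(17) = 2.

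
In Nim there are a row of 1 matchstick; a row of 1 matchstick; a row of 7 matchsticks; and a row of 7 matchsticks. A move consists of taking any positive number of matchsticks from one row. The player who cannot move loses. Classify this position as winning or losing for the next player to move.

Nim-sum: 1 ⊕ 1 ⊕ 7 ⊕ 7 = 0.
The nim-sum is 0, so this is a P-position: the player to move is in a losing position under optimal play.

Losing position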